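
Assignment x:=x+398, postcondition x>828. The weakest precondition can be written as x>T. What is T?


Formula: wp(x:=E, P) = P[E/x] (substitute E for x in postcondition)
Step 1: Postcondition: x>828
Step 2: Substitute x+398 for x: x+398>828
Step 3: Solve for x: x > 828-398 = 430

430


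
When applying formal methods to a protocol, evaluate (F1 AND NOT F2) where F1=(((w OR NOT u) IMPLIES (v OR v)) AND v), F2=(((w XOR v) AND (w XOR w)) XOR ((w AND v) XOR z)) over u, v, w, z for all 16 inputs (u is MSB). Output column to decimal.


F1 = (((w OR NOT u) IMPLIES (v OR v)) AND v)
F2 = (((w XOR v) AND (w XOR w)) XOR ((w AND v) XOR z))
Counterexample to F1=>F2 is where F1=1 and F2=0.
Evaluate each row (bits = u,v,w,z, MSB first):
  row 0 [0000]: F1=0 F2=0 -> F1&~F2 -> 0
  row 1 [0001]: F1=0 F2=1 -> F1&~F2 -> 0
  row 2 [0010]: F1=0 F2=0 -> F1&~F2 -> 0
  row 3 [0011]: F1=0 F2=1 -> F1&~F2 -> 0
  row 4 [0100]: F1=1 F2=0 -> F1&~F2 -> 1
  row 5 [0101]: F1=1 F2=1 -> F1&~F2 -> 0
  row 6 [0110]: F1=1 F2=1 -> F1&~F2 -> 0
  row 7 [0111]: F1=1 F2=0 -> F1&~F2 -> 1
  row 8 [1000]: F1=0 F2=0 -> F1&~F2 -> 0
  row 9 [1001]: F1=0 F2=1 -> F1&~F2 -> 0
  row 10 [1010]: F1=0 F2=0 -> F1&~F2 -> 0
  row 11 [1011]: F1=0 F2=1 -> F1&~F2 -> 0
  row 12 [1100]: F1=1 F2=0 -> F1&~F2 -> 1
  row 13 [1101]: F1=1 F2=1 -> F1&~F2 -> 0
  row 14 [1110]: F1=1 F2=1 -> F1&~F2 -> 0
  row 15 [1111]: F1=1 F2=0 -> F1&~F2 -> 1
Full result column, 4 rows per line (u,v fixed per line; w,z runs 00..11 left to right):
  rows 0-3 [u,v=00]: 0000  = hex 0
  rows 4-7 [u,v=01]: 1001  = hex 9
  rows 8-11 [u,v=10]: 0000  = hex 0
  rows 12-15 [u,v=11]: 1001  = hex 9
Counterexample vector (row 0 .. row 15) = 0000100100001001
Output column grouped in 4s = 0000 1001 0000 1001 = 0x0909
Convert to decimal digit by digit (value = value*16 + digit):
  0 -> 0
  0*16 + 9 = 9
  9*16 + 0 = 144
  144*16 + 9 = 2313
Decimal = 2313

2313


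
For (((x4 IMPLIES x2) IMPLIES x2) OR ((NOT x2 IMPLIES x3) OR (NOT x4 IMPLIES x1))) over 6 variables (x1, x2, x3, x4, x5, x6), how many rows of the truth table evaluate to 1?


Formula: (((x4 IMPLIES x2) IMPLIES x2) OR ((NOT x2 IMPLIES x3) OR (NOT x4 IMPLIES x1))) over 6 vars (64 rows)
Evaluate each row (x1, x2, x3, x4, x5, x6 as bits, MSB first):
  row 0 [000000]: (((0 IMPLIES 0) IMPLIES 0) OR ((NOT 0 IMPLIES 0) OR (NOT 0 IMPLIES 0))) -> 0
  row 1 [000001]: (((0 IMPLIES 0) IMPLIES 0) OR ((NOT 0 IMPLIES 0) OR (NOT 0 IMPLIES 0))) -> 0
  row 2 [000010]: (((0 IMPLIES 0) IMPLIES 0) OR ((NOT 0 IMPLIES 0) OR (NOT 0 IMPLIES 0))) -> 0
  row 3 [000011]: (((0 IMPLIES 0) IMPLIES 0) OR ((NOT 0 IMPLIES 0) OR (NOT 0 IMPLIES 0))) -> 0
  row 4 [000100]: (((1 IMPLIES 0) IMPLIES 0) OR ((NOT 0 IMPLIES 0) OR (NOT 1 IMPLIES 0))) -> 1
  (every remaining row is evaluated the same way; all 64 results are listed next)
Full result column, 8 rows per line (x1,x2,x3 fixed per line; x4,x5,x6 runs 000..111 left to right):
  rows 0-7 [x1,x2,x3=000]: 00001111  (ones: 4)
  rows 8-15 [x1,x2,x3=001]: 11111111  (ones: 8)
  rows 16-23 [x1,x2,x3=010]: 11111111  (ones: 8)
  rows 24-31 [x1,x2,x3=011]: 11111111  (ones: 8)
  rows 32-39 [x1,x2,x3=100]: 11111111  (ones: 8)
  rows 40-47 [x1,x2,x3=101]: 11111111  (ones: 8)
  rows 48-55 [x1,x2,x3=110]: 11111111  (ones: 8)
  rows 56-63 [x1,x2,x3=111]: 11111111  (ones: 8)
Count of 1-rows = 4+8+8+8+8+8+8+8 = 60

60


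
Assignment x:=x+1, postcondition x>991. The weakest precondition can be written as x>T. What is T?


Formula: wp(x:=E, P) = P[E/x] (substitute E for x in postcondition)
Step 1: Postcondition: x>991
Step 2: Substitute x+1 for x: x+1>991
Step 3: Solve for x: x > 991-1 = 990

990


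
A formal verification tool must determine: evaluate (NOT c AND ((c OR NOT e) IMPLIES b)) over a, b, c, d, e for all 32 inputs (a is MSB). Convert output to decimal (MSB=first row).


Formula: (NOT c AND ((c OR NOT e) IMPLIES b)) over a, b, c, d, e (32 rows)
Evaluate each row (bits = a,b,c,d,e, MSB first):
  row 0 [00000]: (NOT 0 AND ((0 OR NOT 0) IMPLIES 0)) -> 0
  row 1 [00001]: (NOT 0 AND ((0 OR NOT 1) IMPLIES 0)) -> 1
  row 2 [00010]: (NOT 0 AND ((0 OR NOT 0) IMPLIES 0)) -> 0
  row 3 [00011]: (NOT 0 AND ((0 OR NOT 1) IMPLIES 0)) -> 1
  row 4 [00100]: (NOT 1 AND ((1 OR NOT 0) IMPLIES 0)) -> 0
  row 5 [00101]: (NOT 1 AND ((1 OR NOT 1) IMPLIES 0)) -> 0
  row 6 [00110]: (NOT 1 AND ((1 OR NOT 0) IMPLIES 0)) -> 0
  row 7 [00111]: (NOT 1 AND ((1 OR NOT 1) IMPLIES 0)) -> 0
  row 8 [01000]: (NOT 0 AND ((0 OR NOT 0) IMPLIES 1)) -> 1
  row 9 [01001]: (NOT 0 AND ((0 OR NOT 1) IMPLIES 1)) -> 1
  row 10 [01010]: (NOT 0 AND ((0 OR NOT 0) IMPLIES 1)) -> 1
  row 11 [01011]: (NOT 0 AND ((0 OR NOT 1) IMPLIES 1)) -> 1
  row 12 [01100]: (NOT 1 AND ((1 OR NOT 0) IMPLIES 1)) -> 0
  row 13 [01101]: (NOT 1 AND ((1 OR NOT 1) IMPLIES 1)) -> 0
  row 14 [01110]: (NOT 1 AND ((1 OR NOT 0) IMPLIES 1)) -> 0
  row 15 [01111]: (NOT 1 AND ((1 OR NOT 1) IMPLIES 1)) -> 0
  row 16 [10000]: (NOT 0 AND ((0 OR NOT 0) IMPLIES 0)) -> 0
  row 17 [10001]: (NOT 0 AND ((0 OR NOT 1) IMPLIES 0)) -> 1
  row 18 [10010]: (NOT 0 AND ((0 OR NOT 0) IMPLIES 0)) -> 0
  row 19 [10011]: (NOT 0 AND ((0 OR NOT 1) IMPLIES 0)) -> 1
  row 20 [10100]: (NOT 1 AND ((1 OR NOT 0) IMPLIES 0)) -> 0
  row 21 [10101]: (NOT 1 AND ((1 OR NOT 1) IMPLIES 0)) -> 0
  row 22 [10110]: (NOT 1 AND ((1 OR NOT 0) IMPLIES 0)) -> 0
  row 23 [10111]: (NOT 1 AND ((1 OR NOT 1) IMPLIES 0)) -> 0
  row 24 [11000]: (NOT 0 AND ((0 OR NOT 0) IMPLIES 1)) -> 1
  row 25 [11001]: (NOT 0 AND ((0 OR NOT 1) IMPLIES 1)) -> 1
  row 26 [11010]: (NOT 0 AND ((0 OR NOT 0) IMPLIES 1)) -> 1
  row 27 [11011]: (NOT 0 AND ((0 OR NOT 1) IMPLIES 1)) -> 1
  row 28 [11100]: (NOT 1 AND ((1 OR NOT 0) IMPLIES 1)) -> 0
  row 29 [11101]: (NOT 1 AND ((1 OR NOT 1) IMPLIES 1)) -> 0
  row 30 [11110]: (NOT 1 AND ((1 OR NOT 0) IMPLIES 1)) -> 0
  row 31 [11111]: (NOT 1 AND ((1 OR NOT 1) IMPLIES 1)) -> 0
Full result column, 4 rows per line (a,b,c fixed per line; d,e runs 00..11 left to right):
  rows 0-3 [a,b,c=000]: 0101  = hex 5
  rows 4-7 [a,b,c=001]: 0000  = hex 0
  rows 8-11 [a,b,c=010]: 1111  = hex F
  rows 12-15 [a,b,c=011]: 0000  = hex 0
  rows 16-19 [a,b,c=100]: 0101  = hex 5
  rows 20-23 [a,b,c=101]: 0000  = hex 0
  rows 24-27 [a,b,c=110]: 1111  = hex F
  rows 28-31 [a,b,c=111]: 0000  = hex 0
Output column (row 0 .. row 31) = 01010000111100000101000011110000
Output column grouped in 4s = 0101 0000 1111 0000 0101 0000 1111 0000 = 0x50F050F0
Convert to decimal digit by digit (value = value*16 + digit):
  5 -> 5
  5*16 + 0 = 80
  80*16 + 15 (F) = 1295
  1295*16 + 0 = 20720
  20720*16 + 5 = 331525
  331525*16 + 0 = 5304400
  5304400*16 + 15 (F) = 84870415
  84870415*16 + 0 = 1357926640
Decimal = 1357926640

1357926640


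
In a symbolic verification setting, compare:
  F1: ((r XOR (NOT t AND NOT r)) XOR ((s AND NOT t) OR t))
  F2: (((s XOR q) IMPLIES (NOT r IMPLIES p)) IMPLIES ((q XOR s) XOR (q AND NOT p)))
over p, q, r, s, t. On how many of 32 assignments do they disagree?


F1 = ((r XOR (NOT t AND NOT r)) XOR ((s AND NOT t) OR t))
F2 = (((s XOR q) IMPLIES (NOT r IMPLIES p)) IMPLIES ((q XOR s) XOR (q AND NOT p)))
Evaluate both on each of 32 rows (bits = p,q,r,s,t):
  row 0 [00000]: F1=1 F2=0 (differ) -> 1
  row 1 [00001]: F1=1 F2=0 (differ) -> 1
  row 2 [00010]: F1=0 F2=1 (differ) -> 1
  row 3 [00011]: F1=1 F2=1 -> 0
  row 4 [00100]: F1=1 F2=0 (differ) -> 1
  row 5 [00101]: F1=0 F2=0 -> 0
  row 6 [00110]: F1=0 F2=1 (differ) -> 1
  row 7 [00111]: F1=0 F2=1 (differ) -> 1
  row 8 [01000]: F1=1 F2=1 -> 0
  row 9 [01001]: F1=1 F2=1 -> 0
  row 10 [01010]: F1=0 F2=1 (differ) -> 1
  row 11 [01011]: F1=1 F2=1 -> 0
  row 12 [01100]: F1=1 F2=0 (differ) -> 1
  row 13 [01101]: F1=0 F2=0 -> 0
  row 14 [01110]: F1=0 F2=1 (differ) -> 1
  row 15 [01111]: F1=0 F2=1 (differ) -> 1
  row 16 [10000]: F1=1 F2=0 (differ) -> 1
  row 17 [10001]: F1=1 F2=0 (differ) -> 1
  row 18 [10010]: F1=0 F2=1 (differ) -> 1
  row 19 [10011]: F1=1 F2=1 -> 0
  row 20 [10100]: F1=1 F2=0 (differ) -> 1
  row 21 [10101]: F1=0 F2=0 -> 0
  row 22 [10110]: F1=0 F2=1 (differ) -> 1
  row 23 [10111]: F1=0 F2=1 (differ) -> 1
  row 24 [11000]: F1=1 F2=1 -> 0
  row 25 [11001]: F1=1 F2=1 -> 0
  row 26 [11010]: F1=0 F2=0 -> 0
  row 27 [11011]: F1=1 F2=0 (differ) -> 1
  row 28 [11100]: F1=1 F2=1 -> 0
  row 29 [11101]: F1=0 F2=1 (differ) -> 1
  row 30 [11110]: F1=0 F2=0 -> 0
  row 31 [11111]: F1=0 F2=0 -> 0
Full result column, 8 rows per line (p,q fixed per line; r,s,t runs 000..111 left to right):
  rows 0-7 [p,q=00]: 11101011  (ones: 6)
  rows 8-15 [p,q=01]: 00101011  (ones: 4)
  rows 16-23 [p,q=10]: 11101011  (ones: 6)
  rows 24-31 [p,q=11]: 00010100  (ones: 2)
Disagreements = 6+4+6+2 = 18

18


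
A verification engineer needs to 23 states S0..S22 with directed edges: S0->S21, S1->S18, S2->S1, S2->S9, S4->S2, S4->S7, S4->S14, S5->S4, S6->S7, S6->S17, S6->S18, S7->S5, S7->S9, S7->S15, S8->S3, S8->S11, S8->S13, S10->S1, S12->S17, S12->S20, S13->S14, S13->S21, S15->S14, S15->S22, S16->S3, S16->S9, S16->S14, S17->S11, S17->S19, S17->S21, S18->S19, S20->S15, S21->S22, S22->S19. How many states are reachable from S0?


BFS from S0:
  layer 0: {S0}
  layer 1: {S21}
  layer 2: {S22}
  layer 3: {S19}
Reachable set: {S0, S19, S21, S22}
Count = 4

4


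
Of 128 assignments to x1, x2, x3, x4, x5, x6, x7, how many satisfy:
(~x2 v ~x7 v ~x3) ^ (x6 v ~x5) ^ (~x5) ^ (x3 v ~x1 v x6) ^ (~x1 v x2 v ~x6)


CNF with 5 clauses over 7 vars (128 assignments).
An assignment satisfies CNF iff every clause has >=1 true literal.
Check each row (bits = x1,x2,x3,x4,x5,x6,x7; clause T/F shown):
  row 0 [0000000]: clauses=TTTTT -> 1
  row 1 [0000001]: clauses=TTTTT -> 1
  row 2 [0000010]: clauses=TTTTT -> 1
  row 3 [0000011]: clauses=TTTTT -> 1
  row 4 [0000100]: clauses=TFFTT -> 0
  (every remaining row is evaluated the same way; all 128 results are listed next)
Full result column, 8 rows per line (x1,x2,x3,x4 fixed per line; x5,x6,x7 runs 000..111 left to right):
  rows 0-7 [x1,x2,x3,x4=0000]: 11110000  (ones: 4)
  rows 8-15 [x1,x2,x3,x4=0001]: 11110000  (ones: 4)
  rows 16-23 [x1,x2,x3,x4=0010]: 11110000  (ones: 4)
  rows 24-31 [x1,x2,x3,x4=0011]: 11110000  (ones: 4)
  rows 32-39 [x1,x2,x3,x4=0100]: 11110000  (ones: 4)
  rows 40-47 [x1,x2,x3,x4=0101]: 11110000  (ones: 4)
  rows 48-55 [x1,x2,x3,x4=0110]: 10100000  (ones: 2)
  rows 56-63 [x1,x2,x3,x4=0111]: 10100000  (ones: 2)
  rows 64-71 [x1,x2,x3,x4=1000]: 00000000  (ones: 0)
  rows 72-79 [x1,x2,x3,x4=1001]: 00000000  (ones: 0)
  rows 80-87 [x1,x2,x3,x4=1010]: 11000000  (ones: 2)
  rows 88-95 [x1,x2,x3,x4=1011]: 11000000  (ones: 2)
  rows 96-103 [x1,x2,x3,x4=1100]: 00110000  (ones: 2)
  rows 104-111 [x1,x2,x3,x4=1101]: 00110000  (ones: 2)
  rows 112-119 [x1,x2,x3,x4=1110]: 10100000  (ones: 2)
  rows 120-127 [x1,x2,x3,x4=1111]: 10100000  (ones: 2)
Satisfying assignments = 4+4+4+4+4+4+2+2+0+0+2+2+2+2+2+2 = 40

40


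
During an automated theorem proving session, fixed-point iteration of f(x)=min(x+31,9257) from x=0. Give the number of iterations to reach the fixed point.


Step 1: x=0, cap=9257, increment=31
Step 2: x grows by 31 each step until capped at 9257; fixed point is x=9257
Step 3: iterations = ceil(9257/31) = 299

299


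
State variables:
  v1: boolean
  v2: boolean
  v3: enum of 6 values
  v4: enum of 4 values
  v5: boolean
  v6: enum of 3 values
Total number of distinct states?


State space = product of domain sizes of all variables.
Domain sizes:
  v1 (boolean): 2
  v2 (boolean): 2
  v3 (enum of 6 values): 6
  v4 (enum of 4 values): 4
  v5 (boolean): 2
  v6 (enum of 3 values): 3
Product = 2 * 2 * 6 * 4 * 2 * 3 = 576

576


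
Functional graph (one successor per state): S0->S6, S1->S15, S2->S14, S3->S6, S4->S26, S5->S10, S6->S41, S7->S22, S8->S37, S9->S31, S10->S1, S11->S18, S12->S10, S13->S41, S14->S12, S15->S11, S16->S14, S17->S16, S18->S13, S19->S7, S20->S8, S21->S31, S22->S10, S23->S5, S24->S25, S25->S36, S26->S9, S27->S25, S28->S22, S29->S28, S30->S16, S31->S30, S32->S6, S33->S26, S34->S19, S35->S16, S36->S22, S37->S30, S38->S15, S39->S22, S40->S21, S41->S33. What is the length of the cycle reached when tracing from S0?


Trace from S0 until a state repeats:
  S0 -> S6 -> S41 -> S33 -> S26 -> S9 -> S31 -> S30 -> S16 -> S14 -> S12 -> S10 -> S1 -> S15 -> S11 -> S18 -> S13 -> S41
S41 first seen at step 2, revisited at step 17.
Cycle length = 17 - 2 = 15

15


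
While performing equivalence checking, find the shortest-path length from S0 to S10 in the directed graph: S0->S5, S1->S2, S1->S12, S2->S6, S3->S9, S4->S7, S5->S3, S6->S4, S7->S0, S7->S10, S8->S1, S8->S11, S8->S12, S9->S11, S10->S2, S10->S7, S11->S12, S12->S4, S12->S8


BFS layer-by-layer from S0:
  dist 0: {S0}
  dist 1: {S5}
  dist 2: {S3}
  dist 3: {S9}
  dist 4: {S11}
  dist 5: {S12}
  dist 6: {S4, S8}
  dist 7: {S1, S7}
  dist 8: {S2, S10}
  -> S10 reached at distance 8
Shortest path length = 8

8


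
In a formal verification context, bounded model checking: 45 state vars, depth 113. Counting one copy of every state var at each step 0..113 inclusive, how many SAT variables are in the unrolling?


BMC unrolls to depth k, creating one copy of each state var for steps 0..k.
Step count = 113 + 1 = 114 (steps 0 through 113)
Vars per step = 45
Total = 45 * 114 = 5130

5130


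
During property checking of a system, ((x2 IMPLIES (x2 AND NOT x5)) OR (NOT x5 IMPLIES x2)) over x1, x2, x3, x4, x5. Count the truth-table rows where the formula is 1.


Formula: ((x2 IMPLIES (x2 AND NOT x5)) OR (NOT x5 IMPLIES x2)) over 5 vars (32 rows)
Evaluate each row (x1, x2, x3, x4, x5 as bits, MSB first):
  row 0 [00000]: ((0 IMPLIES (0 AND NOT 0)) OR (NOT 0 IMPLIES 0)) -> 1
  row 1 [00001]: ((0 IMPLIES (0 AND NOT 1)) OR (NOT 1 IMPLIES 0)) -> 1
  row 2 [00010]: ((0 IMPLIES (0 AND NOT 0)) OR (NOT 0 IMPLIES 0)) -> 1
  row 3 [00011]: ((0 IMPLIES (0 AND NOT 1)) OR (NOT 1 IMPLIES 0)) -> 1
  row 4 [00100]: ((0 IMPLIES (0 AND NOT 0)) OR (NOT 0 IMPLIES 0)) -> 1
  row 5 [00101]: ((0 IMPLIES (0 AND NOT 1)) OR (NOT 1 IMPLIES 0)) -> 1
  row 6 [00110]: ((0 IMPLIES (0 AND NOT 0)) OR (NOT 0 IMPLIES 0)) -> 1
  row 7 [00111]: ((0 IMPLIES (0 AND NOT 1)) OR (NOT 1 IMPLIES 0)) -> 1
  row 8 [01000]: ((1 IMPLIES (1 AND NOT 0)) OR (NOT 0 IMPLIES 1)) -> 1
  row 9 [01001]: ((1 IMPLIES (1 AND NOT 1)) OR (NOT 1 IMPLIES 1)) -> 1
  row 10 [01010]: ((1 IMPLIES (1 AND NOT 0)) OR (NOT 0 IMPLIES 1)) -> 1
  row 11 [01011]: ((1 IMPLIES (1 AND NOT 1)) OR (NOT 1 IMPLIES 1)) -> 1
  row 12 [01100]: ((1 IMPLIES (1 AND NOT 0)) OR (NOT 0 IMPLIES 1)) -> 1
  row 13 [01101]: ((1 IMPLIES (1 AND NOT 1)) OR (NOT 1 IMPLIES 1)) -> 1
  row 14 [01110]: ((1 IMPLIES (1 AND NOT 0)) OR (NOT 0 IMPLIES 1)) -> 1
  row 15 [01111]: ((1 IMPLIES (1 AND NOT 1)) OR (NOT 1 IMPLIES 1)) -> 1
  row 16 [10000]: ((0 IMPLIES (0 AND NOT 0)) OR (NOT 0 IMPLIES 0)) -> 1
  row 17 [10001]: ((0 IMPLIES (0 AND NOT 1)) OR (NOT 1 IMPLIES 0)) -> 1
  row 18 [10010]: ((0 IMPLIES (0 AND NOT 0)) OR (NOT 0 IMPLIES 0)) -> 1
  row 19 [10011]: ((0 IMPLIES (0 AND NOT 1)) OR (NOT 1 IMPLIES 0)) -> 1
  row 20 [10100]: ((0 IMPLIES (0 AND NOT 0)) OR (NOT 0 IMPLIES 0)) -> 1
  row 21 [10101]: ((0 IMPLIES (0 AND NOT 1)) OR (NOT 1 IMPLIES 0)) -> 1
  row 22 [10110]: ((0 IMPLIES (0 AND NOT 0)) OR (NOT 0 IMPLIES 0)) -> 1
  row 23 [10111]: ((0 IMPLIES (0 AND NOT 1)) OR (NOT 1 IMPLIES 0)) -> 1
  row 24 [11000]: ((1 IMPLIES (1 AND NOT 0)) OR (NOT 0 IMPLIES 1)) -> 1
  row 25 [11001]: ((1 IMPLIES (1 AND NOT 1)) OR (NOT 1 IMPLIES 1)) -> 1
  row 26 [11010]: ((1 IMPLIES (1 AND NOT 0)) OR (NOT 0 IMPLIES 1)) -> 1
  row 27 [11011]: ((1 IMPLIES (1 AND NOT 1)) OR (NOT 1 IMPLIES 1)) -> 1
  row 28 [11100]: ((1 IMPLIES (1 AND NOT 0)) OR (NOT 0 IMPLIES 1)) -> 1
  row 29 [11101]: ((1 IMPLIES (1 AND NOT 1)) OR (NOT 1 IMPLIES 1)) -> 1
  row 30 [11110]: ((1 IMPLIES (1 AND NOT 0)) OR (NOT 0 IMPLIES 1)) -> 1
  row 31 [11111]: ((1 IMPLIES (1 AND NOT 1)) OR (NOT 1 IMPLIES 1)) -> 1
Full result column, 8 rows per line (x1,x2 fixed per line; x3,x4,x5 runs 000..111 left to right):
  rows 0-7 [x1,x2=00]: 11111111  (ones: 8)
  rows 8-15 [x1,x2=01]: 11111111  (ones: 8)
  rows 16-23 [x1,x2=10]: 11111111  (ones: 8)
  rows 24-31 [x1,x2=11]: 11111111  (ones: 8)
Count of 1-rows = 8+8+8+8 = 32

32


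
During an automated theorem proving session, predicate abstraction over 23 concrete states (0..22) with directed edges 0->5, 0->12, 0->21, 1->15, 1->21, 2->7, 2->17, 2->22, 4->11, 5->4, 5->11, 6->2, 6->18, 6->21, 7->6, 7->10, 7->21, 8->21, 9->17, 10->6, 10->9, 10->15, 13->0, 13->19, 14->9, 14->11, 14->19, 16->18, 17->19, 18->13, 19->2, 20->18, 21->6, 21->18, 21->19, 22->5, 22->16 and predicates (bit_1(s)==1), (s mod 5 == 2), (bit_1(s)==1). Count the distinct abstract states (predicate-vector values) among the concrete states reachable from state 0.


BFS from 0:
Concrete reachable: {0, 2, 4, 5, 6, 7, 9, 10, 11, 12, 13, 15, 16, 17, 18, 19, 21, 22}
Abstract via predicates (bit_1(s)==1), (s mod 5 == 2), (bit_1(s)==1):
  (0,0,0) <- {0, 4, 5, 9, 13, 16, 21}
  (0,1,0) <- {12, 17}
  (1,0,1) <- {6, 10, 11, 15, 18, 19}
  (1,1,1) <- {2, 7, 22}
Distinct abstract states = 4

4


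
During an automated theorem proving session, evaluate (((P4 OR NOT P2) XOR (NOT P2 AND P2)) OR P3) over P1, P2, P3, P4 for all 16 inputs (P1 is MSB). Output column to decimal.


Formula: (((P4 OR NOT P2) XOR (NOT P2 AND P2)) OR P3) over P1, P2, P3, P4 (16 rows)
Evaluate each row (bits = P1,P2,P3,P4, MSB first):
  row 0 [0000]: (((0 OR NOT 0) XOR (NOT 0 AND 0)) OR 0) -> 1
  row 1 [0001]: (((1 OR NOT 0) XOR (NOT 0 AND 0)) OR 0) -> 1
  row 2 [0010]: (((0 OR NOT 0) XOR (NOT 0 AND 0)) OR 1) -> 1
  row 3 [0011]: (((1 OR NOT 0) XOR (NOT 0 AND 0)) OR 1) -> 1
  row 4 [0100]: (((0 OR NOT 1) XOR (NOT 1 AND 1)) OR 0) -> 0
  row 5 [0101]: (((1 OR NOT 1) XOR (NOT 1 AND 1)) OR 0) -> 1
  row 6 [0110]: (((0 OR NOT 1) XOR (NOT 1 AND 1)) OR 1) -> 1
  row 7 [0111]: (((1 OR NOT 1) XOR (NOT 1 AND 1)) OR 1) -> 1
  row 8 [1000]: (((0 OR NOT 0) XOR (NOT 0 AND 0)) OR 0) -> 1
  row 9 [1001]: (((1 OR NOT 0) XOR (NOT 0 AND 0)) OR 0) -> 1
  row 10 [1010]: (((0 OR NOT 0) XOR (NOT 0 AND 0)) OR 1) -> 1
  row 11 [1011]: (((1 OR NOT 0) XOR (NOT 0 AND 0)) OR 1) -> 1
  row 12 [1100]: (((0 OR NOT 1) XOR (NOT 1 AND 1)) OR 0) -> 0
  row 13 [1101]: (((1 OR NOT 1) XOR (NOT 1 AND 1)) OR 0) -> 1
  row 14 [1110]: (((0 OR NOT 1) XOR (NOT 1 AND 1)) OR 1) -> 1
  row 15 [1111]: (((1 OR NOT 1) XOR (NOT 1 AND 1)) OR 1) -> 1
Full result column, 4 rows per line (P1,P2 fixed per line; P3,P4 runs 00..11 left to right):
  rows 0-3 [P1,P2=00]: 1111  = hex F
  rows 4-7 [P1,P2=01]: 0111  = hex 7
  rows 8-11 [P1,P2=10]: 1111  = hex F
  rows 12-15 [P1,P2=11]: 0111  = hex 7
Output column (row 0 .. row 15) = 1111011111110111
Output column grouped in 4s = 1111 0111 1111 0111 = 0xF7F7
Convert to decimal digit by digit (value = value*16 + digit):
  F -> 15
  15*16 + 7 = 247
  247*16 + 15 (F) = 3967
  3967*16 + 7 = 63479
Decimal = 63479

63479


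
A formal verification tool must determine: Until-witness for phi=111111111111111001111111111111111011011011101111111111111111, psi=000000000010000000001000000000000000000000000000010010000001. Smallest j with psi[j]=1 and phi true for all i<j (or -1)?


(phi U psi) at 0: need smallest j with psi[j]=1 and phi[i]=1 for all i in [0,j).
Scan from step 0:
  step 0: phi=1, psi=0 -> continue
  step 1: phi=1, psi=0 -> continue
  step 2: phi=1, psi=0 -> continue
  step 3: phi=1, psi=0 -> continue
  step 10: psi=1 and phi held for [0,10) -> witness found
Witness step = 10

10


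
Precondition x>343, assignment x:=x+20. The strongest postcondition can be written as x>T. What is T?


Formula: sp(P, x:=E) = exists old_x. (x = E[old_x/x]) AND P[old_x/x] (old_x is the value of x before the assignment; eliminate old_x by solving x = E[old_x/x] for old_x)
Step 1: Precondition P: x>343, i.e. old_x > 343
Step 2: Assignment gives x = old_x + 20, so old_x = x - 20
Step 3: Substitute into P: x - 20 > 343
Step 4: Simplify: x > 343+20 = 363

363


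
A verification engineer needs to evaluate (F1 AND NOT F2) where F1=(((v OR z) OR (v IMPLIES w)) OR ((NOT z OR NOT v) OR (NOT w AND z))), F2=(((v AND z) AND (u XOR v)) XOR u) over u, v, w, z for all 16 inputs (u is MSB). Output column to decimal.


F1 = (((v OR z) OR (v IMPLIES w)) OR ((NOT z OR NOT v) OR (NOT w AND z)))
F2 = (((v AND z) AND (u XOR v)) XOR u)
Counterexample to F1=>F2 is where F1=1 and F2=0.
Evaluate each row (bits = u,v,w,z, MSB first):
  row 0 [0000]: F1=1 F2=0 -> F1&~F2 -> 1
  row 1 [0001]: F1=1 F2=0 -> F1&~F2 -> 1
  row 2 [0010]: F1=1 F2=0 -> F1&~F2 -> 1
  row 3 [0011]: F1=1 F2=0 -> F1&~F2 -> 1
  row 4 [0100]: F1=1 F2=0 -> F1&~F2 -> 1
  row 5 [0101]: F1=1 F2=1 -> F1&~F2 -> 0
  row 6 [0110]: F1=1 F2=0 -> F1&~F2 -> 1
  row 7 [0111]: F1=1 F2=1 -> F1&~F2 -> 0
  row 8 [1000]: F1=1 F2=1 -> F1&~F2 -> 0
  row 9 [1001]: F1=1 F2=1 -> F1&~F2 -> 0
  row 10 [1010]: F1=1 F2=1 -> F1&~F2 -> 0
  row 11 [1011]: F1=1 F2=1 -> F1&~F2 -> 0
  row 12 [1100]: F1=1 F2=1 -> F1&~F2 -> 0
  row 13 [1101]: F1=1 F2=1 -> F1&~F2 -> 0
  row 14 [1110]: F1=1 F2=1 -> F1&~F2 -> 0
  row 15 [1111]: F1=1 F2=1 -> F1&~F2 -> 0
Full result column, 4 rows per line (u,v fixed per line; w,z runs 00..11 left to right):
  rows 0-3 [u,v=00]: 1111  = hex F
  rows 4-7 [u,v=01]: 1010  = hex A
  rows 8-11 [u,v=10]: 0000  = hex 0
  rows 12-15 [u,v=11]: 0000  = hex 0
Counterexample vector (row 0 .. row 15) = 1111101000000000
Output column grouped in 4s = 1111 1010 0000 0000 = 0xFA00
Convert to decimal digit by digit (value = value*16 + digit):
  F -> 15
  15*16 + 10 (A) = 250
  250*16 + 0 = 4000
  4000*16 + 0 = 64000
Decimal = 64000

64000


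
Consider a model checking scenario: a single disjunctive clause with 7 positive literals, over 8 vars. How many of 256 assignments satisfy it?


Step 1: Total=2^8=256
Step 2: Unsat when all 7 false: 2^1=2
Step 3: Sat=256-2=254

254


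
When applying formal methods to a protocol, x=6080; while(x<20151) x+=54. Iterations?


Step 1: x goes from 6080 toward 20151 by 54; the body runs while x<20151, so iterations = ceil((bound-start)/step)
Step 2: Distance=14071
Step 3: ceil(14071/54)=261

261


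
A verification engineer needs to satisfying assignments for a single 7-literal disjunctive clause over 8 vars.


Step 1: Total=2^8=256
Step 2: Unsat when all 7 false: 2^1=2
Step 3: Sat=256-2=254

254


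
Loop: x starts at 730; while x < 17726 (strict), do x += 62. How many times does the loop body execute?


Step 1: x goes from 730 toward 17726 by 62; the body runs while x<17726, so iterations = ceil((bound-start)/step)
Step 2: Distance=16996
Step 3: ceil(16996/62)=275

275


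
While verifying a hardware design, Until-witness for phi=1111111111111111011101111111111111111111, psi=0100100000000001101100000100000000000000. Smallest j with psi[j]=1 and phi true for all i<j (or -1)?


(phi U psi) at 0: need smallest j with psi[j]=1 and phi[i]=1 for all i in [0,j).
Scan from step 0:
  step 0: phi=1, psi=0 -> continue
  step 1: psi=1 and phi held for [0,1) -> witness found
Witness step = 1

1


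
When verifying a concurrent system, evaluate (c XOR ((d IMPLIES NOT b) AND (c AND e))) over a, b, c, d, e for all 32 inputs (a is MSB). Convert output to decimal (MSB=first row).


Formula: (c XOR ((d IMPLIES NOT b) AND (c AND e))) over a, b, c, d, e (32 rows)
Evaluate each row (bits = a,b,c,d,e, MSB first):
  row 0 [00000]: (0 XOR ((0 IMPLIES NOT 0) AND (0 AND 0))) -> 0
  row 1 [00001]: (0 XOR ((0 IMPLIES NOT 0) AND (0 AND 1))) -> 0
  row 2 [00010]: (0 XOR ((1 IMPLIES NOT 0) AND (0 AND 0))) -> 0
  row 3 [00011]: (0 XOR ((1 IMPLIES NOT 0) AND (0 AND 1))) -> 0
  row 4 [00100]: (1 XOR ((0 IMPLIES NOT 0) AND (1 AND 0))) -> 1
  row 5 [00101]: (1 XOR ((0 IMPLIES NOT 0) AND (1 AND 1))) -> 0
  row 6 [00110]: (1 XOR ((1 IMPLIES NOT 0) AND (1 AND 0))) -> 1
  row 7 [00111]: (1 XOR ((1 IMPLIES NOT 0) AND (1 AND 1))) -> 0
  row 8 [01000]: (0 XOR ((0 IMPLIES NOT 1) AND (0 AND 0))) -> 0
  row 9 [01001]: (0 XOR ((0 IMPLIES NOT 1) AND (0 AND 1))) -> 0
  row 10 [01010]: (0 XOR ((1 IMPLIES NOT 1) AND (0 AND 0))) -> 0
  row 11 [01011]: (0 XOR ((1 IMPLIES NOT 1) AND (0 AND 1))) -> 0
  row 12 [01100]: (1 XOR ((0 IMPLIES NOT 1) AND (1 AND 0))) -> 1
  row 13 [01101]: (1 XOR ((0 IMPLIES NOT 1) AND (1 AND 1))) -> 0
  row 14 [01110]: (1 XOR ((1 IMPLIES NOT 1) AND (1 AND 0))) -> 1
  row 15 [01111]: (1 XOR ((1 IMPLIES NOT 1) AND (1 AND 1))) -> 1
  row 16 [10000]: (0 XOR ((0 IMPLIES NOT 0) AND (0 AND 0))) -> 0
  row 17 [10001]: (0 XOR ((0 IMPLIES NOT 0) AND (0 AND 1))) -> 0
  row 18 [10010]: (0 XOR ((1 IMPLIES NOT 0) AND (0 AND 0))) -> 0
  row 19 [10011]: (0 XOR ((1 IMPLIES NOT 0) AND (0 AND 1))) -> 0
  row 20 [10100]: (1 XOR ((0 IMPLIES NOT 0) AND (1 AND 0))) -> 1
  row 21 [10101]: (1 XOR ((0 IMPLIES NOT 0) AND (1 AND 1))) -> 0
  row 22 [10110]: (1 XOR ((1 IMPLIES NOT 0) AND (1 AND 0))) -> 1
  row 23 [10111]: (1 XOR ((1 IMPLIES NOT 0) AND (1 AND 1))) -> 0
  row 24 [11000]: (0 XOR ((0 IMPLIES NOT 1) AND (0 AND 0))) -> 0
  row 25 [11001]: (0 XOR ((0 IMPLIES NOT 1) AND (0 AND 1))) -> 0
  row 26 [11010]: (0 XOR ((1 IMPLIES NOT 1) AND (0 AND 0))) -> 0
  row 27 [11011]: (0 XOR ((1 IMPLIES NOT 1) AND (0 AND 1))) -> 0
  row 28 [11100]: (1 XOR ((0 IMPLIES NOT 1) AND (1 AND 0))) -> 1
  row 29 [11101]: (1 XOR ((0 IMPLIES NOT 1) AND (1 AND 1))) -> 0
  row 30 [11110]: (1 XOR ((1 IMPLIES NOT 1) AND (1 AND 0))) -> 1
  row 31 [11111]: (1 XOR ((1 IMPLIES NOT 1) AND (1 AND 1))) -> 1
Full result column, 4 rows per line (a,b,c fixed per line; d,e runs 00..11 left to right):
  rows 0-3 [a,b,c=000]: 0000  = hex 0
  rows 4-7 [a,b,c=001]: 1010  = hex A
  rows 8-11 [a,b,c=010]: 0000  = hex 0
  rows 12-15 [a,b,c=011]: 1011  = hex B
  rows 16-19 [a,b,c=100]: 0000  = hex 0
  rows 20-23 [a,b,c=101]: 1010  = hex A
  rows 24-27 [a,b,c=110]: 0000  = hex 0
  rows 28-31 [a,b,c=111]: 1011  = hex B
Output column (row 0 .. row 31) = 00001010000010110000101000001011
Output column grouped in 4s = 0000 1010 0000 1011 0000 1010 0000 1011 = 0x0A0B0A0B
Convert to decimal digit by digit (value = value*16 + digit):
  0 -> 0
  0*16 + 10 (A) = 10
  10*16 + 0 = 160
  160*16 + 11 (B) = 2571
  2571*16 + 0 = 41136
  41136*16 + 10 (A) = 658186
  658186*16 + 0 = 10530976
  10530976*16 + 11 (B) = 168495627
Decimal = 168495627

168495627


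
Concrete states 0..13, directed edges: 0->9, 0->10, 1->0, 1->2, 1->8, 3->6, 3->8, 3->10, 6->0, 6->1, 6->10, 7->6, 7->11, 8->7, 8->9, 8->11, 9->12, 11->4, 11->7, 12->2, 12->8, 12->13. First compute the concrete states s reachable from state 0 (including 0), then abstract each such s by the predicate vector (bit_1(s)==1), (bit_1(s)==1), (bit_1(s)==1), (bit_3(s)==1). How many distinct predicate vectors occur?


BFS from 0:
Concrete reachable: {0, 1, 2, 4, 6, 7, 8, 9, 10, 11, 12, 13}
Abstract via predicates (bit_1(s)==1), (bit_1(s)==1), (bit_1(s)==1), (bit_3(s)==1):
  (0,0,0,0) <- {0, 1, 4}
  (0,0,0,1) <- {8, 9, 12, 13}
  (1,1,1,0) <- {2, 6, 7}
  (1,1,1,1) <- {10, 11}
Distinct abstract states = 4

4


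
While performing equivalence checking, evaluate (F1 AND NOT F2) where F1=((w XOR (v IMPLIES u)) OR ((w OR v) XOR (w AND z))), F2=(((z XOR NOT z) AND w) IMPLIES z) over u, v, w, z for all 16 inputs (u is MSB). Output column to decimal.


F1 = ((w XOR (v IMPLIES u)) OR ((w OR v) XOR (w AND z)))
F2 = (((z XOR NOT z) AND w) IMPLIES z)
Counterexample to F1=>F2 is where F1=1 and F2=0.
Evaluate each row (bits = u,v,w,z, MSB first):
  row 0 [0000]: F1=1 F2=1 -> F1&~F2 -> 0
  row 1 [0001]: F1=1 F2=1 -> F1&~F2 -> 0
  row 2 [0010]: F1=1 F2=0 -> F1&~F2 -> 1
  row 3 [0011]: F1=0 F2=1 -> F1&~F2 -> 0
  row 4 [0100]: F1=1 F2=1 -> F1&~F2 -> 0
  row 5 [0101]: F1=1 F2=1 -> F1&~F2 -> 0
  row 6 [0110]: F1=1 F2=0 -> F1&~F2 -> 1
  row 7 [0111]: F1=1 F2=1 -> F1&~F2 -> 0
  row 8 [1000]: F1=1 F2=1 -> F1&~F2 -> 0
  row 9 [1001]: F1=1 F2=1 -> F1&~F2 -> 0
  row 10 [1010]: F1=1 F2=0 -> F1&~F2 -> 1
  row 11 [1011]: F1=0 F2=1 -> F1&~F2 -> 0
  row 12 [1100]: F1=1 F2=1 -> F1&~F2 -> 0
  row 13 [1101]: F1=1 F2=1 -> F1&~F2 -> 0
  row 14 [1110]: F1=1 F2=0 -> F1&~F2 -> 1
  row 15 [1111]: F1=0 F2=1 -> F1&~F2 -> 0
Full result column, 4 rows per line (u,v fixed per line; w,z runs 00..11 left to right):
  rows 0-3 [u,v=00]: 0010  = hex 2
  rows 4-7 [u,v=01]: 0010  = hex 2
  rows 8-11 [u,v=10]: 0010  = hex 2
  rows 12-15 [u,v=11]: 0010  = hex 2
Counterexample vector (row 0 .. row 15) = 0010001000100010
Output column grouped in 4s = 0010 0010 0010 0010 = 0x2222
Convert to decimal digit by digit (value = value*16 + digit):
  2 -> 2
  2*16 + 2 = 34
  34*16 + 2 = 546
  546*16 + 2 = 8738
Decimal = 8738

8738


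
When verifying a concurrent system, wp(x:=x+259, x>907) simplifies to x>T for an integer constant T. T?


Formula: wp(x:=E, P) = P[E/x] (substitute E for x in postcondition)
Step 1: Postcondition: x>907
Step 2: Substitute x+259 for x: x+259>907
Step 3: Solve for x: x > 907-259 = 648

648


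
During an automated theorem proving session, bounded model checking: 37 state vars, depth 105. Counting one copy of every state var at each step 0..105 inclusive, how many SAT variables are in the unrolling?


BMC unrolls to depth k, creating one copy of each state var for steps 0..k.
Step count = 105 + 1 = 106 (steps 0 through 105)
Vars per step = 37
Total = 37 * 106 = 3922

3922


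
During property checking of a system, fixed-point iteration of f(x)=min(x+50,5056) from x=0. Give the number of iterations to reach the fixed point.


Step 1: x=0, cap=5056, increment=50
Step 2: x grows by 50 each step until capped at 5056; fixed point is x=5056
Step 3: iterations = ceil(5056/50) = 102

102


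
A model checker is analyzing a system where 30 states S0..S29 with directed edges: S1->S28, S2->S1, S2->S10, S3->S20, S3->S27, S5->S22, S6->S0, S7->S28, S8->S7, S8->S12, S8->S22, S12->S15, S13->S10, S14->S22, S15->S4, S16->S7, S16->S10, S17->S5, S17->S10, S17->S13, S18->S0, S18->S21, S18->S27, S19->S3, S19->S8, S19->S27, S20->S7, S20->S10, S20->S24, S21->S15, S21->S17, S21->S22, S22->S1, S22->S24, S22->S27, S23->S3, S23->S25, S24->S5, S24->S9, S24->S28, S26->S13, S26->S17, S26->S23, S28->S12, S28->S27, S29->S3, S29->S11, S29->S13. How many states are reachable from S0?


BFS from S0:
  layer 0: {S0}
Reachable set: {S0}
Count = 1

1


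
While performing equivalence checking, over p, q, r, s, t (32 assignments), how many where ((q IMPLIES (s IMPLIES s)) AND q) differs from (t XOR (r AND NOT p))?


F1 = ((q IMPLIES (s IMPLIES s)) AND q)
F2 = (t XOR (r AND NOT p))
Evaluate both on each of 32 rows (bits = p,q,r,s,t):
  row 0 [00000]: F1=0 F2=0 -> 0
  row 1 [00001]: F1=0 F2=1 (differ) -> 1
  row 2 [00010]: F1=0 F2=0 -> 0
  row 3 [00011]: F1=0 F2=1 (differ) -> 1
  row 4 [00100]: F1=0 F2=1 (differ) -> 1
  row 5 [00101]: F1=0 F2=0 -> 0
  row 6 [00110]: F1=0 F2=1 (differ) -> 1
  row 7 [00111]: F1=0 F2=0 -> 0
  row 8 [01000]: F1=1 F2=0 (differ) -> 1
  row 9 [01001]: F1=1 F2=1 -> 0
  row 10 [01010]: F1=1 F2=0 (differ) -> 1
  row 11 [01011]: F1=1 F2=1 -> 0
  row 12 [01100]: F1=1 F2=1 -> 0
  row 13 [01101]: F1=1 F2=0 (differ) -> 1
  row 14 [01110]: F1=1 F2=1 -> 0
  row 15 [01111]: F1=1 F2=0 (differ) -> 1
  row 16 [10000]: F1=0 F2=0 -> 0
  row 17 [10001]: F1=0 F2=1 (differ) -> 1
  row 18 [10010]: F1=0 F2=0 -> 0
  row 19 [10011]: F1=0 F2=1 (differ) -> 1
  row 20 [10100]: F1=0 F2=0 -> 0
  row 21 [10101]: F1=0 F2=1 (differ) -> 1
  row 22 [10110]: F1=0 F2=0 -> 0
  row 23 [10111]: F1=0 F2=1 (differ) -> 1
  row 24 [11000]: F1=1 F2=0 (differ) -> 1
  row 25 [11001]: F1=1 F2=1 -> 0
  row 26 [11010]: F1=1 F2=0 (differ) -> 1
  row 27 [11011]: F1=1 F2=1 -> 0
  row 28 [11100]: F1=1 F2=0 (differ) -> 1
  row 29 [11101]: F1=1 F2=1 -> 0
  row 30 [11110]: F1=1 F2=0 (differ) -> 1
  row 31 [11111]: F1=1 F2=1 -> 0
Full result column, 8 rows per line (p,q fixed per line; r,s,t runs 000..111 left to right):
  rows 0-7 [p,q=00]: 01011010  (ones: 4)
  rows 8-15 [p,q=01]: 10100101  (ones: 4)
  rows 16-23 [p,q=10]: 01010101  (ones: 4)
  rows 24-31 [p,q=11]: 10101010  (ones: 4)
Disagreements = 4+4+4+4 = 16

16


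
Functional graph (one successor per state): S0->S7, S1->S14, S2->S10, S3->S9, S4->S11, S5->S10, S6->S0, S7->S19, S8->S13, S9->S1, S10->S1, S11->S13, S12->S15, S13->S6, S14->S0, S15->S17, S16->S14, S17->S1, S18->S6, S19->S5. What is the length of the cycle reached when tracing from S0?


Trace from S0 until a state repeats:
  S0 -> S7 -> S19 -> S5 -> S10 -> S1 -> S14 -> S0
S0 first seen at step 0, revisited at step 7.
Cycle length = 7 - 0 = 7

7


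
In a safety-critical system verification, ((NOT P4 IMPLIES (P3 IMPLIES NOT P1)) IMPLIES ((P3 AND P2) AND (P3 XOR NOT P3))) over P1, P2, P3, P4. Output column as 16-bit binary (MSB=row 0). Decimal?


Formula: ((NOT P4 IMPLIES (P3 IMPLIES NOT P1)) IMPLIES ((P3 AND P2) AND (P3 XOR NOT P3))) over P1, P2, P3, P4 (16 rows)
Evaluate each row (bits = P1,P2,P3,P4, MSB first):
  row 0 [0000]: ((NOT 0 IMPLIES (0 IMPLIES NOT 0)) IMPLIES ((0 AND 0) AND (0 XOR NOT 0))) -> 0
  row 1 [0001]: ((NOT 1 IMPLIES (0 IMPLIES NOT 0)) IMPLIES ((0 AND 0) AND (0 XOR NOT 0))) -> 0
  row 2 [0010]: ((NOT 0 IMPLIES (1 IMPLIES NOT 0)) IMPLIES ((1 AND 0) AND (1 XOR NOT 1))) -> 0
  row 3 [0011]: ((NOT 1 IMPLIES (1 IMPLIES NOT 0)) IMPLIES ((1 AND 0) AND (1 XOR NOT 1))) -> 0
  row 4 [0100]: ((NOT 0 IMPLIES (0 IMPLIES NOT 0)) IMPLIES ((0 AND 1) AND (0 XOR NOT 0))) -> 0
  row 5 [0101]: ((NOT 1 IMPLIES (0 IMPLIES NOT 0)) IMPLIES ((0 AND 1) AND (0 XOR NOT 0))) -> 0
  row 6 [0110]: ((NOT 0 IMPLIES (1 IMPLIES NOT 0)) IMPLIES ((1 AND 1) AND (1 XOR NOT 1))) -> 1
  row 7 [0111]: ((NOT 1 IMPLIES (1 IMPLIES NOT 0)) IMPLIES ((1 AND 1) AND (1 XOR NOT 1))) -> 1
  row 8 [1000]: ((NOT 0 IMPLIES (0 IMPLIES NOT 1)) IMPLIES ((0 AND 0) AND (0 XOR NOT 0))) -> 0
  row 9 [1001]: ((NOT 1 IMPLIES (0 IMPLIES NOT 1)) IMPLIES ((0 AND 0) AND (0 XOR NOT 0))) -> 0
  row 10 [1010]: ((NOT 0 IMPLIES (1 IMPLIES NOT 1)) IMPLIES ((1 AND 0) AND (1 XOR NOT 1))) -> 1
  row 11 [1011]: ((NOT 1 IMPLIES (1 IMPLIES NOT 1)) IMPLIES ((1 AND 0) AND (1 XOR NOT 1))) -> 0
  row 12 [1100]: ((NOT 0 IMPLIES (0 IMPLIES NOT 1)) IMPLIES ((0 AND 1) AND (0 XOR NOT 0))) -> 0
  row 13 [1101]: ((NOT 1 IMPLIES (0 IMPLIES NOT 1)) IMPLIES ((0 AND 1) AND (0 XOR NOT 0))) -> 0
  row 14 [1110]: ((NOT 0 IMPLIES (1 IMPLIES NOT 1)) IMPLIES ((1 AND 1) AND (1 XOR NOT 1))) -> 1
  row 15 [1111]: ((NOT 1 IMPLIES (1 IMPLIES NOT 1)) IMPLIES ((1 AND 1) AND (1 XOR NOT 1))) -> 1
Full result column, 4 rows per line (P1,P2 fixed per line; P3,P4 runs 00..11 left to right):
  rows 0-3 [P1,P2=00]: 0000  = hex 0
  rows 4-7 [P1,P2=01]: 0011  = hex 3
  rows 8-11 [P1,P2=10]: 0010  = hex 2
  rows 12-15 [P1,P2=11]: 0011  = hex 3
Output column (row 0 .. row 15) = 0000001100100011
Output column grouped in 4s = 0000 0011 0010 0011 = 0x0323
Convert to decimal digit by digit (value = value*16 + digit):
  0 -> 0
  0*16 + 3 = 3
  3*16 + 2 = 50
  50*16 + 3 = 803
Decimal = 803

803


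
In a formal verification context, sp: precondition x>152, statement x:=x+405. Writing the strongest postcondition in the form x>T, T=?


Formula: sp(P, x:=E) = exists old_x. (x = E[old_x/x]) AND P[old_x/x] (old_x is the value of x before the assignment; eliminate old_x by solving x = E[old_x/x] for old_x)
Step 1: Precondition P: x>152, i.e. old_x > 152
Step 2: Assignment gives x = old_x + 405, so old_x = x - 405
Step 3: Substitute into P: x - 405 > 152
Step 4: Simplify: x > 152+405 = 557

557


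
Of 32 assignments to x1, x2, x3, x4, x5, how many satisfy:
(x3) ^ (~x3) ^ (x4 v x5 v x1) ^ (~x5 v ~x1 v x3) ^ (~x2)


CNF with 5 clauses over 5 vars (32 assignments).
An assignment satisfies CNF iff every clause has >=1 true literal.
Check each row (bits = x1,x2,x3,x4,x5; clause T/F shown):
  row 0 [00000]: clauses=FTFTT -> 0
  row 1 [00001]: clauses=FTTTT -> 0
  row 2 [00010]: clauses=FTTTT -> 0
  row 3 [00011]: clauses=FTTTT -> 0
  row 4 [00100]: clauses=TFFTT -> 0
  row 5 [00101]: clauses=TFTTT -> 0
  row 6 [00110]: clauses=TFTTT -> 0
  row 7 [00111]: clauses=TFTTT -> 0
  row 8 [01000]: clauses=FTFTF -> 0
  row 9 [01001]: clauses=FTTTF -> 0
  row 10 [01010]: clauses=FTTTF -> 0
  row 11 [01011]: clauses=FTTTF -> 0
  row 12 [01100]: clauses=TFFTF -> 0
  row 13 [01101]: clauses=TFTTF -> 0
  row 14 [01110]: clauses=TFTTF -> 0
  row 15 [01111]: clauses=TFTTF -> 0
  row 16 [10000]: clauses=FTTTT -> 0
  row 17 [10001]: clauses=FTTFT -> 0
  row 18 [10010]: clauses=FTTTT -> 0
  row 19 [10011]: clauses=FTTFT -> 0
  row 20 [10100]: clauses=TFTTT -> 0
  row 21 [10101]: clauses=TFTTT -> 0
  row 22 [10110]: clauses=TFTTT -> 0
  row 23 [10111]: clauses=TFTTT -> 0
  row 24 [11000]: clauses=FTTTF -> 0
  row 25 [11001]: clauses=FTTFF -> 0
  row 26 [11010]: clauses=FTTTF -> 0
  row 27 [11011]: clauses=FTTFF -> 0
  row 28 [11100]: clauses=TFTTF -> 0
  row 29 [11101]: clauses=TFTTF -> 0
  row 30 [11110]: clauses=TFTTF -> 0
  row 31 [11111]: clauses=TFTTF -> 0
Full result column, 8 rows per line (x1,x2 fixed per line; x3,x4,x5 runs 000..111 left to right):
  rows 0-7 [x1,x2=00]: 00000000  (ones: 0)
  rows 8-15 [x1,x2=01]: 00000000  (ones: 0)
  rows 16-23 [x1,x2=10]: 00000000  (ones: 0)
  rows 24-31 [x1,x2=11]: 00000000  (ones: 0)
Satisfying assignments = 0+0+0+0 = 0

0


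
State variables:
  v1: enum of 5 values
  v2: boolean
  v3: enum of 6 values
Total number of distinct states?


State space = product of domain sizes of all variables.
Domain sizes:
  v1 (enum of 5 values): 5
  v2 (boolean): 2
  v3 (enum of 6 values): 6
Product = 5 * 2 * 6 = 60

60


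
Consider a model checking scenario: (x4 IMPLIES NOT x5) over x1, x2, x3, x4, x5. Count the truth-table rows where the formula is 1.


Formula: (x4 IMPLIES NOT x5) over 5 vars (32 rows)
Evaluate each row (x1, x2, x3, x4, x5 as bits, MSB first):
  row 0 [00000]: (0 IMPLIES NOT 0) -> 1
  row 1 [00001]: (0 IMPLIES NOT 1) -> 1
  row 2 [00010]: (1 IMPLIES NOT 0) -> 1
  row 3 [00011]: (1 IMPLIES NOT 1) -> 0
  row 4 [00100]: (0 IMPLIES NOT 0) -> 1
  row 5 [00101]: (0 IMPLIES NOT 1) -> 1
  row 6 [00110]: (1 IMPLIES NOT 0) -> 1
  row 7 [00111]: (1 IMPLIES NOT 1) -> 0
  row 8 [01000]: (0 IMPLIES NOT 0) -> 1
  row 9 [01001]: (0 IMPLIES NOT 1) -> 1
  row 10 [01010]: (1 IMPLIES NOT 0) -> 1
  row 11 [01011]: (1 IMPLIES NOT 1) -> 0
  row 12 [01100]: (0 IMPLIES NOT 0) -> 1
  row 13 [01101]: (0 IMPLIES NOT 1) -> 1
  row 14 [01110]: (1 IMPLIES NOT 0) -> 1
  row 15 [01111]: (1 IMPLIES NOT 1) -> 0
  row 16 [10000]: (0 IMPLIES NOT 0) -> 1
  row 17 [10001]: (0 IMPLIES NOT 1) -> 1
  row 18 [10010]: (1 IMPLIES NOT 0) -> 1
  row 19 [10011]: (1 IMPLIES NOT 1) -> 0
  row 20 [10100]: (0 IMPLIES NOT 0) -> 1
  row 21 [10101]: (0 IMPLIES NOT 1) -> 1
  row 22 [10110]: (1 IMPLIES NOT 0) -> 1
  row 23 [10111]: (1 IMPLIES NOT 1) -> 0
  row 24 [11000]: (0 IMPLIES NOT 0) -> 1
  row 25 [11001]: (0 IMPLIES NOT 1) -> 1
  row 26 [11010]: (1 IMPLIES NOT 0) -> 1
  row 27 [11011]: (1 IMPLIES NOT 1) -> 0
  row 28 [11100]: (0 IMPLIES NOT 0) -> 1
  row 29 [11101]: (0 IMPLIES NOT 1) -> 1
  row 30 [11110]: (1 IMPLIES NOT 0) -> 1
  row 31 [11111]: (1 IMPLIES NOT 1) -> 0
Full result column, 8 rows per line (x1,x2 fixed per line; x3,x4,x5 runs 000..111 left to right):
  rows 0-7 [x1,x2=00]: 11101110  (ones: 6)
  rows 8-15 [x1,x2=01]: 11101110  (ones: 6)
  rows 16-23 [x1,x2=10]: 11101110  (ones: 6)
  rows 24-31 [x1,x2=11]: 11101110  (ones: 6)
Count of 1-rows = 6+6+6+6 = 24

24


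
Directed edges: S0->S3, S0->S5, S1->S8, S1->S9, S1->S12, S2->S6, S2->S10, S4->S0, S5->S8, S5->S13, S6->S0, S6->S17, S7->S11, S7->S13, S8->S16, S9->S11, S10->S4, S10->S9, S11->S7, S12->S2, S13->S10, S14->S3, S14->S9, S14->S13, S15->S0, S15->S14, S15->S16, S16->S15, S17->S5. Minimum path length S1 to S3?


BFS layer-by-layer from S1:
  dist 0: {S1}
  dist 1: {S8, S9, S12}
  dist 2: {S2, S11, S16}
  dist 3: {S6, S7, S10, S15}
  dist 4: {S0, S4, S13, S14, S17}
  dist 5: {S3, S5}
  -> S3 reached at distance 5
Shortest path length = 5

5


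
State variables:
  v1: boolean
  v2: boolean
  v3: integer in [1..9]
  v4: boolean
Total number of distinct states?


State space = product of domain sizes of all variables.
Domain sizes:
  v1 (boolean): 2
  v2 (boolean): 2
  v3 (integer in [1..9]): 9
  v4 (boolean): 2
Product = 2 * 2 * 9 * 2 = 72

72


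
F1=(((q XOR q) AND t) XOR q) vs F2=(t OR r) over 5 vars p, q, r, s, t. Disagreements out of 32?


F1 = (((q XOR q) AND t) XOR q)
F2 = (t OR r)
Evaluate both on each of 32 rows (bits = p,q,r,s,t):
  row 0 [00000]: F1=0 F2=0 -> 0
  row 1 [00001]: F1=0 F2=1 (differ) -> 1
  row 2 [00010]: F1=0 F2=0 -> 0
  row 3 [00011]: F1=0 F2=1 (differ) -> 1
  row 4 [00100]: F1=0 F2=1 (differ) -> 1
  row 5 [00101]: F1=0 F2=1 (differ) -> 1
  row 6 [00110]: F1=0 F2=1 (differ) -> 1
  row 7 [00111]: F1=0 F2=1 (differ) -> 1
  row 8 [01000]: F1=1 F2=0 (differ) -> 1
  row 9 [01001]: F1=1 F2=1 -> 0
  row 10 [01010]: F1=1 F2=0 (differ) -> 1
  row 11 [01011]: F1=1 F2=1 -> 0
  row 12 [01100]: F1=1 F2=1 -> 0
  row 13 [01101]: F1=1 F2=1 -> 0
  row 14 [01110]: F1=1 F2=1 -> 0
  row 15 [01111]: F1=1 F2=1 -> 0
  row 16 [10000]: F1=0 F2=0 -> 0
  row 17 [10001]: F1=0 F2=1 (differ) -> 1
  row 18 [10010]: F1=0 F2=0 -> 0
  row 19 [10011]: F1=0 F2=1 (differ) -> 1
  row 20 [10100]: F1=0 F2=1 (differ) -> 1
  row 21 [10101]: F1=0 F2=1 (differ) -> 1
  row 22 [10110]: F1=0 F2=1 (differ) -> 1
  row 23 [10111]: F1=0 F2=1 (differ) -> 1
  row 24 [11000]: F1=1 F2=0 (differ) -> 1
  row 25 [11001]: F1=1 F2=1 -> 0
  row 26 [11010]: F1=1 F2=0 (differ) -> 1
  row 27 [11011]: F1=1 F2=1 -> 0
  row 28 [11100]: F1=1 F2=1 -> 0
  row 29 [11101]: F1=1 F2=1 -> 0
  row 30 [11110]: F1=1 F2=1 -> 0
  row 31 [11111]: F1=1 F2=1 -> 0
Full result column, 8 rows per line (p,q fixed per line; r,s,t runs 000..111 left to right):
  rows 0-7 [p,q=00]: 01011111  (ones: 6)
  rows 8-15 [p,q=01]: 10100000  (ones: 2)
  rows 16-23 [p,q=10]: 01011111  (ones: 6)
  rows 24-31 [p,q=11]: 10100000  (ones: 2)
Disagreements = 6+2+6+2 = 16

16
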